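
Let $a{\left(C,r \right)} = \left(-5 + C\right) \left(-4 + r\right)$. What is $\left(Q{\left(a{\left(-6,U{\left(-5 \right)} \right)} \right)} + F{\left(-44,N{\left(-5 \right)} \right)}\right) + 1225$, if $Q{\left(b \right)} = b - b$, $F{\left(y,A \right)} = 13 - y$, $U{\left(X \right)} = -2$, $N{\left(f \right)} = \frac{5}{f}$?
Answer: $1282$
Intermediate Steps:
$Q{\left(b \right)} = 0$
$\left(Q{\left(a{\left(-6,U{\left(-5 \right)} \right)} \right)} + F{\left(-44,N{\left(-5 \right)} \right)}\right) + 1225 = \left(0 + \left(13 - -44\right)\right) + 1225 = \left(0 + \left(13 + 44\right)\right) + 1225 = \left(0 + 57\right) + 1225 = 57 + 1225 = 1282$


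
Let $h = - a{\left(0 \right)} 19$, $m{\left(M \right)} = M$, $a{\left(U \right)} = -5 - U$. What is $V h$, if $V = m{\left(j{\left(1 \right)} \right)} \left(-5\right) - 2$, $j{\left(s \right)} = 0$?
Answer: $-190$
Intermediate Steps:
$h = 95$ ($h = - (-5 - 0) 19 = - (-5 + 0) 19 = \left(-1\right) \left(-5\right) 19 = 5 \cdot 19 = 95$)
$V = -2$ ($V = 0 \left(-5\right) - 2 = 0 - 2 = -2$)
$V h = \left(-2\right) 95 = -190$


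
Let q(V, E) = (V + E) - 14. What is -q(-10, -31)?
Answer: 55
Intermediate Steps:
q(V, E) = -14 + E + V (q(V, E) = (E + V) - 14 = -14 + E + V)
-q(-10, -31) = -(-14 - 31 - 10) = -1*(-55) = 55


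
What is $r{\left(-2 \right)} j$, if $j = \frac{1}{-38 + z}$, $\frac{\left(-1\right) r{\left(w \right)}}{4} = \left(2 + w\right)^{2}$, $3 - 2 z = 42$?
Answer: $0$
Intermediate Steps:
$z = - \frac{39}{2}$ ($z = \frac{3}{2} - 21 = - \frac{39}{2} \approx -19.5$)
$r{\left(w \right)} = - 4 \left(2 + w\right)^{2}$
$j = - \frac{2}{115}$ ($j = \frac{1}{-38 - \frac{39}{2}} = \frac{1}{- \frac{115}{2}} = - \frac{2}{115} \approx -0.017391$)
$r{\left(-2 \right)} j = - 4 \left(2 - 2\right)^{2} \left(- \frac{2}{115}\right) = - 4 \cdot 0^{2} \left(- \frac{2}{115}\right) = \left(-4\right) 0 \left(- \frac{2}{115}\right) = 0 \left(- \frac{2}{115}\right) = 0$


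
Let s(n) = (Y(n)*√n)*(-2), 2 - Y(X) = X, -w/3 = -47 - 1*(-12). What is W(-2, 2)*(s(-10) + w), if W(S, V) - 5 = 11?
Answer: 1680 - 384*I*√10 ≈ 1680.0 - 1214.3*I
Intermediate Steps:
w = 105 (w = -3*(-47 - 1*(-12)) = -3*(-47 + 12) = -3*(-35) = 105)
W(S, V) = 16 (W(S, V) = 5 + 11 = 16)
Y(X) = 2 - X
s(n) = -2*√n*(2 - n) (s(n) = ((2 - n)*√n)*(-2) = (√n*(2 - n))*(-2) = -2*√n*(2 - n))
W(-2, 2)*(s(-10) + w) = 16*(2*√(-10)*(-2 - 10) + 105) = 16*(2*(I*√10)*(-12) + 105) = 16*(-24*I*√10 + 105) = 16*(105 - 24*I*√10) = 1680 - 384*I*√10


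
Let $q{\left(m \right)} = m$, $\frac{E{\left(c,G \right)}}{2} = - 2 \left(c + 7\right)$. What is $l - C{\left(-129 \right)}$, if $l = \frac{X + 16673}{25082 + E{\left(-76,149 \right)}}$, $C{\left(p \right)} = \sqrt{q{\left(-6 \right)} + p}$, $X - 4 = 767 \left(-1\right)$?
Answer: $\frac{7955}{12679} - 3 i \sqrt{15} \approx 0.62742 - 11.619 i$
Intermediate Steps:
$E{\left(c,G \right)} = -28 - 4 c$ ($E{\left(c,G \right)} = 2 \left(- 2 \left(c + 7\right)\right) = 2 \left(- 2 \left(7 + c\right)\right) = 2 \left(-14 - 2 c\right) = -28 - 4 c$)
$X = -763$ ($X = 4 + 767 \left(-1\right) = 4 - 767 = -763$)
$C{\left(p \right)} = \sqrt{-6 + p}$
$l = \frac{7955}{12679}$ ($l = \frac{-763 + 16673}{25082 - -276} = \frac{15910}{25082 + \left(-28 + 304\right)} = \frac{15910}{25082 + 276} = \frac{15910}{25358} = 15910 \cdot \frac{1}{25358} = \frac{7955}{12679} \approx 0.62742$)
$l - C{\left(-129 \right)} = \frac{7955}{12679} - \sqrt{-6 - 129} = \frac{7955}{12679} - \sqrt{-135} = \frac{7955}{12679} - 3 i \sqrt{15}$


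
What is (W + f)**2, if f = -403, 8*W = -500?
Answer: 866761/4 ≈ 2.1669e+5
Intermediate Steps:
W = -125/2 (W = (1/8)*(-500) = -125/2 ≈ -62.500)
(W + f)**2 = (-125/2 - 403)**2 = (-931/2)**2 = 866761/4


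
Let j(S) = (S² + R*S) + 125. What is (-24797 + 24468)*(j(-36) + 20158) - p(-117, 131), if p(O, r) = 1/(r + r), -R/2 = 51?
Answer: -2176585699/262 ≈ -8.3076e+6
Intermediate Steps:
R = -102 (R = -2*51 = -102)
j(S) = 125 + S² - 102*S (j(S) = (S² - 102*S) + 125 = 125 + S² - 102*S)
p(O, r) = 1/(2*r)
(-24797 + 24468)*(j(-36) + 20158) - p(-117, 131) = (-24797 + 24468)*((125 + (-36)² - 102*(-36)) + 20158) - 1/(2*131) = -329*((125 + 1296 + 3672) + 20158) - 1/(2*131) = -329*(5093 + 20158) - 1*1/262 = -329*25251 - 1/262 = -8307579 - 1/262 = -2176585699/262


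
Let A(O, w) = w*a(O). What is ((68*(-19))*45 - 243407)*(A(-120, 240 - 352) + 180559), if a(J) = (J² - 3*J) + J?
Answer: 439993560187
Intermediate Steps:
a(J) = J² - 2*J
A(O, w) = O*w*(-2 + O) (A(O, w) = w*(O*(-2 + O)) = O*w*(-2 + O))
((68*(-19))*45 - 243407)*(A(-120, 240 - 352) + 180559) = ((68*(-19))*45 - 243407)*(-120*(240 - 352)*(-2 - 120) + 180559) = (-1292*45 - 243407)*(-120*(-112)*(-122) + 180559) = (-58140 - 243407)*(-1639680 + 180559) = -301547*(-1459121) = 439993560187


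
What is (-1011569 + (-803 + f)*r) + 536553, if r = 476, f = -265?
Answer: -983384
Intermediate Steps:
(-1011569 + (-803 + f)*r) + 536553 = (-1011569 + (-803 - 265)*476) + 536553 = (-1011569 - 1068*476) + 536553 = (-1011569 - 508368) + 536553 = -1519937 + 536553 = -983384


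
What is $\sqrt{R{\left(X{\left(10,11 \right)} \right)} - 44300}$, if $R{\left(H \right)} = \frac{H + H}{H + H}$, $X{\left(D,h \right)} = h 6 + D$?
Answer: $i \sqrt{44299} \approx 210.47 i$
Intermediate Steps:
$X{\left(D,h \right)} = D + 6 h$ ($X{\left(D,h \right)} = 6 h + D = D + 6 h$)
$R{\left(H \right)} = 1$ ($R{\left(H \right)} = \frac{2 H}{2 H} = 2 H \frac{1}{2 H} = 1$)
$\sqrt{R{\left(X{\left(10,11 \right)} \right)} - 44300} = \sqrt{1 - 44300} = \sqrt{-44299} = i \sqrt{44299}$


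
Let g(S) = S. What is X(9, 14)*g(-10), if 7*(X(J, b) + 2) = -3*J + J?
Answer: 320/7 ≈ 45.714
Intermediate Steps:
X(J, b) = -2 - 2*J/7 (X(J, b) = -2 + (-3*J + J)/7 = -2 + (-2*J)/7 = -2 - 2*J/7)
X(9, 14)*g(-10) = (-2 - 2/7*9)*(-10) = (-2 - 18/7)*(-10) = -32/7*(-10) = 320/7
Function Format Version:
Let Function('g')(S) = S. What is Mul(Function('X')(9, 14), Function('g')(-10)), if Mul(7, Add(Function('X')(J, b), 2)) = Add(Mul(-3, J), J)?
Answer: Rational(320, 7) ≈ 45.714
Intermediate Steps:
Function('X')(J, b) = Add(-2, Mul(Rational(-2, 7), J)) (Function('X')(J, b) = Add(-2, Mul(Rational(1, 7), Add(Mul(-3, J), J))) = Add(-2, Mul(Rational(1, 7), Mul(-2, J))) = Add(-2, Mul(Rational(-2, 7), J)))
Mul(Function('X')(9, 14), Function('g')(-10)) = Mul(Add(-2, Mul(Rational(-2, 7), 9)), -10) = Mul(Add(-2, Rational(-18, 7)), -10) = Mul(Rational(-32, 7), -10) = Rational(320, 7)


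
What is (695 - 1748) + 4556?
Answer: 3503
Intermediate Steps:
(695 - 1748) + 4556 = -1053 + 4556 = 3503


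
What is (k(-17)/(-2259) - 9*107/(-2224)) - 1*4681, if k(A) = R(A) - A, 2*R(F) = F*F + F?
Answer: -2612842639/558224 ≈ -4680.6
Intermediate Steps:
R(F) = F/2 + F**2/2 (R(F) = (F*F + F)/2 = (F**2 + F)/2 = (F + F**2)/2 = F/2 + F**2/2)
k(A) = -A + A*(1 + A)/2 (k(A) = A*(1 + A)/2 - A = -A + A*(1 + A)/2)
(k(-17)/(-2259) - 9*107/(-2224)) - 1*4681 = (((1/2)*(-17)*(-1 - 17))/(-2259) - 9*107/(-2224)) - 1*4681 = (((1/2)*(-17)*(-18))*(-1/2259) - 963*(-1/2224)) - 4681 = (153*(-1/2259) + 963/2224) - 4681 = (-17/251 + 963/2224) - 4681 = 203905/558224 - 4681 = -2612842639/558224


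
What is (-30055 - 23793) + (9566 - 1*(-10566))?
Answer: -33716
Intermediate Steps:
(-30055 - 23793) + (9566 - 1*(-10566)) = -53848 + (9566 + 10566) = -53848 + 20132 = -33716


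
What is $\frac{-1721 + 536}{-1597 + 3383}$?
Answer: $- \frac{1185}{1786} \approx -0.66349$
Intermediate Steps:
$\frac{-1721 + 536}{-1597 + 3383} = - \frac{1185}{1786}$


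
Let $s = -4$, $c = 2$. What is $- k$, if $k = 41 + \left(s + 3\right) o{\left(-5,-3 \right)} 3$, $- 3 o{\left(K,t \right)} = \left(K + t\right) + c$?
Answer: $-35$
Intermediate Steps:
$o{\left(K,t \right)} = - \frac{2}{3} - \frac{K}{3} - \frac{t}{3}$ ($o{\left(K,t \right)} = - \frac{\left(K + t\right) + 2}{3} = - \frac{2 + K + t}{3} = - \frac{2}{3} - \frac{K}{3} - \frac{t}{3}$)
$k = 35$ ($k = 41 + \left(-4 + 3\right) \left(- \frac{2}{3} - - \frac{5}{3} - -1\right) 3 = 41 + - (- \frac{2}{3} + \frac{5}{3} + 1) 3 = 41 + \left(-1\right) 2 \cdot 3 = 41 - 6 = 35$)
$- k = \left(-1\right) 35 = -35$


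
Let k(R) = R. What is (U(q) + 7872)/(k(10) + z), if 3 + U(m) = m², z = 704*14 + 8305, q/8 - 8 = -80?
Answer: 113215/6057 ≈ 18.692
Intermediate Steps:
q = -576 (q = 64 + 8*(-80) = 64 - 640 = -576)
z = 18161 (z = 9856 + 8305 = 18161)
U(m) = -3 + m²
(U(q) + 7872)/(k(10) + z) = ((-3 + (-576)²) + 7872)/(10 + 18161) = ((-3 + 331776) + 7872)/18171 = (331773 + 7872)*(1/18171) = 339645*(1/18171) = 113215/6057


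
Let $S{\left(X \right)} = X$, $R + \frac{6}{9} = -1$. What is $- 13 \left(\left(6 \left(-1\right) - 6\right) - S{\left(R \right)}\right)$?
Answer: $\frac{403}{3} \approx 134.33$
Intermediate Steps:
$R = - \frac{5}{3}$ ($R = - \frac{2}{3} - 1 = - \frac{5}{3} \approx -1.6667$)
$- 13 \left(\left(6 \left(-1\right) - 6\right) - S{\left(R \right)}\right) = - 13 \left(\left(6 \left(-1\right) - 6\right) - - \frac{5}{3}\right) = - 13 \left(\left(-6 - 6\right) + \frac{5}{3}\right) = - 13 \left(-12 + \frac{5}{3}\right) = \left(-13\right) \left(- \frac{31}{3}\right) = \frac{403}{3}$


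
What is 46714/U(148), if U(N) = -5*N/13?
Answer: -303641/370 ≈ -820.65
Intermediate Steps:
U(N) = -5*N/13
46714/U(148) = 46714/((-5/13*148)) = 46714/(-740/13) = 46714*(-13/740) = -303641/370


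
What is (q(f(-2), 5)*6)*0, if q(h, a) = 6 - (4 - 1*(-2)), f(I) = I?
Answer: 0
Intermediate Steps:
q(h, a) = 0 (q(h, a) = 6 - (4 + 2) = 6 - 1*6 = 6 - 6 = 0)
(q(f(-2), 5)*6)*0 = (0*6)*0 = 0*0 = 0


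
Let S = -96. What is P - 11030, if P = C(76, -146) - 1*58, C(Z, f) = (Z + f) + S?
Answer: -11254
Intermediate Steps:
C(Z, f) = -96 + Z + f (C(Z, f) = (Z + f) - 96 = -96 + Z + f)
P = -224 (P = (-96 + 76 - 146) - 1*58 = -166 - 58 = -224)
P - 11030 = -224 - 11030 = -11254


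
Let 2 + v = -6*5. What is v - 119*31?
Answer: -3721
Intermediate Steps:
v = -32 (v = -2 - 6*5 = -2 - 30 = -32)
v - 119*31 = -32 - 119*31 = -32 - 3689 = -3721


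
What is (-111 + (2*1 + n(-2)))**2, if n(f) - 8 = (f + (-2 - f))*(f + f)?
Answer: 8649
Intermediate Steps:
n(f) = 8 - 4*f (n(f) = 8 + (f + (-2 - f))*(f + f) = 8 - 4*f)
(-111 + (2*1 + n(-2)))**2 = (-111 + (2*1 + (8 - 4*(-2))))**2 = (-111 + (2 + (8 + 8)))**2 = (-111 + (2 + 16))**2 = (-111 + 18)**2 = (-93)**2 = 8649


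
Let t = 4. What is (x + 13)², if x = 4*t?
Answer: 841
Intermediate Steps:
x = 16 (x = 4*4 = 16)
(x + 13)² = (16 + 13)² = 29² = 841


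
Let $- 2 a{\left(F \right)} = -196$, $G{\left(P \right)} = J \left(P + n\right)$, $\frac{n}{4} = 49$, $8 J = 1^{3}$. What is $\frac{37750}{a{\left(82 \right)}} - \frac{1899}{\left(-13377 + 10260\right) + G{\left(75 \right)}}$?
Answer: $\frac{466296283}{1208585} \approx 385.82$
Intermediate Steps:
$J = \frac{1}{8}$ ($J = \frac{1^{3}}{8} = \frac{1}{8} \cdot 1 = \frac{1}{8} \approx 0.125$)
$n = 196$ ($n = 4 \cdot 49 = 196$)
$G{\left(P \right)} = \frac{49}{2} + \frac{P}{8}$ ($G{\left(P \right)} = \frac{P + 196}{8} = \frac{196 + P}{8} = \frac{49}{2} + \frac{P}{8}$)
$a{\left(F \right)} = 98$ ($a{\left(F \right)} = \left(- \frac{1}{2}\right) \left(-196\right) = 98$)
$\frac{37750}{a{\left(82 \right)}} - \frac{1899}{\left(-13377 + 10260\right) + G{\left(75 \right)}} = \frac{37750}{98} - \frac{1899}{\left(-13377 + 10260\right) + \left(\frac{49}{2} + \frac{1}{8} \cdot 75\right)} = 37750 \cdot \frac{1}{98} - \frac{1899}{-3117 + \left(\frac{49}{2} + \frac{75}{8}\right)} = \frac{18875}{49} - \frac{1899}{-3117 + \frac{271}{8}} = \frac{18875}{49} - \frac{1899}{- \frac{24665}{8}} = \frac{18875}{49} - - \frac{15192}{24665} = \frac{18875}{49} + \frac{15192}{24665} = \frac{466296283}{1208585}$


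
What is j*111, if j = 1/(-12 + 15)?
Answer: 37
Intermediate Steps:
j = ⅓ (j = 1/3 = ⅓ ≈ 0.33333)
j*111 = (⅓)*111 = 37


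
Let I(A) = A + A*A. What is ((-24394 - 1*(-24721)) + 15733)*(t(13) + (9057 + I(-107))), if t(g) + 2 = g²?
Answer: 330289960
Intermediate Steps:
t(g) = -2 + g²
I(A) = A + A²
((-24394 - 1*(-24721)) + 15733)*(t(13) + (9057 + I(-107))) = ((-24394 - 1*(-24721)) + 15733)*((-2 + 13²) + (9057 - 107*(1 - 107))) = ((-24394 + 24721) + 15733)*((-2 + 169) + (9057 - 107*(-106))) = (327 + 15733)*(167 + (9057 + 11342)) = 16060*(167 + 20399) = 16060*20566 = 330289960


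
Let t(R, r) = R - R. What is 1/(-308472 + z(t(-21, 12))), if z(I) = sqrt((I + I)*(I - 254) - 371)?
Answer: -308472/95154975155 - I*sqrt(371)/95154975155 ≈ -3.2418e-6 - 2.0242e-10*I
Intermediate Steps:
t(R, r) = 0
z(I) = sqrt(-371 + 2*I*(-254 + I)) (z(I) = sqrt((2*I)*(-254 + I) - 371) = sqrt(2*I*(-254 + I) - 371) = sqrt(-371 + 2*I*(-254 + I)))
1/(-308472 + z(t(-21, 12))) = 1/(-308472 + sqrt(-371 - 508*0 + 2*0**2)) = 1/(-308472 + sqrt(-371 + 0 + 2*0)) = 1/(-308472 + sqrt(-371 + 0 + 0)) = 1/(-308472 + sqrt(-371)) = 1/(-308472 + I*sqrt(371))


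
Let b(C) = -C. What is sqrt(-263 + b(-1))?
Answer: I*sqrt(262) ≈ 16.186*I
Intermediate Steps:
sqrt(-263 + b(-1)) = sqrt(-263 - 1*(-1)) = sqrt(-263 + 1) = sqrt(-262) = I*sqrt(262)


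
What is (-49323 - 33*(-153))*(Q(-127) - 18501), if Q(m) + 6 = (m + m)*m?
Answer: -608811774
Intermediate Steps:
Q(m) = -6 + 2*m² (Q(m) = -6 + (m + m)*m = -6 + (2*m)*m = -6 + 2*m²)
(-49323 - 33*(-153))*(Q(-127) - 18501) = (-49323 - 33*(-153))*((-6 + 2*(-127)²) - 18501) = (-49323 + 5049)*((-6 + 2*16129) - 18501) = -44274*((-6 + 32258) - 18501) = -44274*(32252 - 18501) = -44274*13751 = -608811774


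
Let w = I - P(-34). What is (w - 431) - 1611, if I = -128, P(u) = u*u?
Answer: -3326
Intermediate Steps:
P(u) = u**2
w = -1284 (w = -128 - 1*(-34)**2 = -128 - 1*1156 = -128 - 1156 = -1284)
(w - 431) - 1611 = (-1284 - 431) - 1611 = -1715 - 1611 = -3326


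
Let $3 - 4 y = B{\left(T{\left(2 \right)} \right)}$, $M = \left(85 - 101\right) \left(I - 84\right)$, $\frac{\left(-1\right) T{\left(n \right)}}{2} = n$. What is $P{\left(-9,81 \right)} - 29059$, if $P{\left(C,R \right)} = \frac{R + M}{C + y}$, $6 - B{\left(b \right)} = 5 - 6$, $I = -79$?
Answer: $- \frac{293279}{10} \approx -29328.0$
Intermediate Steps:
$T{\left(n \right)} = - 2 n$
$M = 2608$ ($M = \left(85 - 101\right) \left(-79 - 84\right) = \left(-16\right) \left(-163\right) = 2608$)
$B{\left(b \right)} = 7$ ($B{\left(b \right)} = 6 - \left(5 - 6\right) = 6 - -1 = 6 + 1 = 7$)
$y = -1$ ($y = \frac{3}{4} - \frac{7}{4} = -1$)
$P{\left(C,R \right)} = \frac{2608 + R}{-1 + C}$ ($P{\left(C,R \right)} = \frac{R + 2608}{C - 1} = \frac{2608 + R}{-1 + C}$)
$P{\left(-9,81 \right)} - 29059 = \frac{2608 + 81}{-1 - 9} - 29059 = \frac{1}{-10} \cdot 2689 - 29059 = \left(- \frac{1}{10}\right) 2689 - 29059 = - \frac{2689}{10} - 29059 = - \frac{293279}{10}$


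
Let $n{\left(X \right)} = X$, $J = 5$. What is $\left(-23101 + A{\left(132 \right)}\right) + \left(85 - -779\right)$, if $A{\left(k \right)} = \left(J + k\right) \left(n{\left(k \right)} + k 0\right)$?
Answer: $-4153$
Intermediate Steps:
$A{\left(k \right)} = k \left(5 + k\right)$ ($A{\left(k \right)} = \left(5 + k\right) \left(k + k 0\right) = \left(5 + k\right) \left(k + 0\right) = \left(5 + k\right) k = k \left(5 + k\right)$)
$\left(-23101 + A{\left(132 \right)}\right) + \left(85 - -779\right) = \left(-23101 + 132 \left(5 + 132\right)\right) + \left(85 - -779\right) = \left(-23101 + 132 \cdot 137\right) + \left(85 + 779\right) = \left(-23101 + 18084\right) + 864 = -5017 + 864 = -4153$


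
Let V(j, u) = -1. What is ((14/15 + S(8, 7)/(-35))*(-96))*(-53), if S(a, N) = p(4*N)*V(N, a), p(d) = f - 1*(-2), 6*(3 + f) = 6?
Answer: 23744/5 ≈ 4748.8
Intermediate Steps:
f = -2 (f = -3 + (⅙)*6 = -3 + 1 = -2)
p(d) = 0 (p(d) = -2 - 1*(-2) = -2 + 2 = 0)
S(a, N) = 0 (S(a, N) = 0*(-1) = 0)
((14/15 + S(8, 7)/(-35))*(-96))*(-53) = ((14/15 + 0/(-35))*(-96))*(-53) = ((14*(1/15) + 0*(-1/35))*(-96))*(-53) = ((14/15 + 0)*(-96))*(-53) = ((14/15)*(-96))*(-53) = -448/5*(-53) = 23744/5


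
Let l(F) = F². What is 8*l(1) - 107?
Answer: -99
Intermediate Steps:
8*l(1) - 107 = 8*1² - 107 = 8*1 - 107 = 8 - 107 = -99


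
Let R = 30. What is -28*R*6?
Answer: -5040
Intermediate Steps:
-28*R*6 = -28*30*6 = -840*6 = -5040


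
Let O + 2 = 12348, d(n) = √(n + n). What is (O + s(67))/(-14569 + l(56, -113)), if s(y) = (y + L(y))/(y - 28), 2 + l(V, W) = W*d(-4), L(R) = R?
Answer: -2339267196/2761410509 + 108847928*I*√2/8284231527 ≈ -0.84713 + 0.018582*I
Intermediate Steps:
d(n) = √2*√n (d(n) = √(2*n) = √2*√n)
l(V, W) = -2 + 2*I*W*√2 (l(V, W) = -2 + W*(√2*√(-4)) = -2 + W*(√2*(2*I)) = -2 + W*(2*I*√2) = -2 + 2*I*W*√2)
O = 12346 (O = -2 + 12348 = 12346)
s(y) = 2*y/(-28 + y) (s(y) = (y + y)/(y - 28) = (2*y)/(-28 + y) = 2*y/(-28 + y))
(O + s(67))/(-14569 + l(56, -113)) = (12346 + 2*67/(-28 + 67))/(-14569 + (-2 + 2*I*(-113)*√2)) = (12346 + 2*67/39)/(-14569 + (-2 - 226*I*√2)) = (12346 + 2*67*(1/39))/(-14571 - 226*I*√2) = (12346 + 134/39)/(-14571 - 226*I*√2) = 481628/(39*(-14571 - 226*I*√2))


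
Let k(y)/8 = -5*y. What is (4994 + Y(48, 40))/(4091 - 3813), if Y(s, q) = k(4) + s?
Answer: 2441/139 ≈ 17.561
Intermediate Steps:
k(y) = -40*y (k(y) = 8*(-5*y) = -40*y)
Y(s, q) = -160 + s (Y(s, q) = -40*4 + s = -160 + s)
(4994 + Y(48, 40))/(4091 - 3813) = (4994 + (-160 + 48))/(4091 - 3813) = (4994 - 112)/278 = 4882*(1/278) = 2441/139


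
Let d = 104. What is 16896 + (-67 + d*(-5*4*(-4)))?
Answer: 25149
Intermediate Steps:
16896 + (-67 + d*(-5*4*(-4))) = 16896 + (-67 + 104*(-5*4*(-4))) = 16896 + (-67 + 104*(-20*(-4))) = 16896 + (-67 + 104*80) = 16896 + (-67 + 8320) = 16896 + 8253 = 25149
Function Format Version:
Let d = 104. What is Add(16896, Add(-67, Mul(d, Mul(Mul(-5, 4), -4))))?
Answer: 25149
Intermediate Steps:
Add(16896, Add(-67, Mul(d, Mul(Mul(-5, 4), -4)))) = Add(16896, Add(-67, Mul(104, Mul(Mul(-5, 4), -4)))) = Add(16896, Add(-67, Mul(104, Mul(-20, -4)))) = Add(16896, Add(-67, Mul(104, 80))) = Add(16896, Add(-67, 8320)) = Add(16896, 8253) = 25149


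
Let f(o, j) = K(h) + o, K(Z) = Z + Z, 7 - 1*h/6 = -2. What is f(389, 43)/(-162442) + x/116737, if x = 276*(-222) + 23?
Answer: -1429632621/2708998822 ≈ -0.52773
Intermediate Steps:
h = 54 (h = 42 - 6*(-2) = 42 + 12 = 54)
K(Z) = 2*Z
f(o, j) = 108 + o (f(o, j) = 2*54 + o = 108 + o)
x = -61249 (x = -61272 + 23 = -61249)
f(389, 43)/(-162442) + x/116737 = (108 + 389)/(-162442) - 61249/116737 = 497*(-1/162442) - 61249*1/116737 = -71/23206 - 61249/116737 = -1429632621/2708998822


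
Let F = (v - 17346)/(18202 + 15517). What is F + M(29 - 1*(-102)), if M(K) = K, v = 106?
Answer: 4399949/33719 ≈ 130.49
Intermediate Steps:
F = -17240/33719 (F = (106 - 17346)/(18202 + 15517) = -17240/33719 ≈ -0.51128)
F + M(29 - 1*(-102)) = -17240/33719 + (29 - 1*(-102)) = -17240/33719 + (29 + 102) = -17240/33719 + 131 = 4399949/33719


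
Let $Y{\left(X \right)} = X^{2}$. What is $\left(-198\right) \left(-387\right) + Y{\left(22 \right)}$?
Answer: $77110$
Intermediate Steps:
$\left(-198\right) \left(-387\right) + Y{\left(22 \right)} = \left(-198\right) \left(-387\right) + 22^{2} = 76626 + 484 = 77110$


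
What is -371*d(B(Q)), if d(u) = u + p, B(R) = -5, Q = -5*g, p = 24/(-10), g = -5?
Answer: 13727/5 ≈ 2745.4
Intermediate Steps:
p = -12/5 (p = 24*(-⅒) = -12/5 ≈ -2.4000)
Q = 25 (Q = -5*(-5) = 25)
d(u) = -12/5 + u (d(u) = u - 12/5 = -12/5 + u)
-371*d(B(Q)) = -371*(-12/5 - 5) = -371*(-37/5) = 13727/5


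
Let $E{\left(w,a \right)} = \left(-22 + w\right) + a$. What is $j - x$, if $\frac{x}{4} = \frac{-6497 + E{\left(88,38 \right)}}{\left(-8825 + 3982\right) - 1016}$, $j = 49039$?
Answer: $\frac{95764643}{1953} \approx 49035.0$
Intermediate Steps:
$E{\left(w,a \right)} = -22 + a + w$
$x = \frac{8524}{1953}$ ($x = 4 \frac{-6497 + \left(-22 + 38 + 88\right)}{\left(-8825 + 3982\right) - 1016} = 4 \frac{-6497 + 104}{-4843 - 1016} = 4 \left(- \frac{6393}{-5859}\right) = 4 \left(\left(-6393\right) \left(- \frac{1}{5859}\right)\right) = 4 \cdot \frac{2131}{1953} = \frac{8524}{1953} \approx 4.3646$)
$j - x = 49039 - \frac{8524}{1953} = \frac{95764643}{1953}$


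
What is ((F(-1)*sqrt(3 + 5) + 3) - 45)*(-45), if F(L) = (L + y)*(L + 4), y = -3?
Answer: 1890 + 1080*sqrt(2) ≈ 3417.4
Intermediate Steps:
F(L) = (-3 + L)*(4 + L) (F(L) = (L - 3)*(L + 4) = (-3 + L)*(4 + L))
((F(-1)*sqrt(3 + 5) + 3) - 45)*(-45) = (((-12 - 1 + (-1)**2)*sqrt(3 + 5) + 3) - 45)*(-45) = (((-12 - 1 + 1)*sqrt(8) + 3) - 45)*(-45) = ((-24*sqrt(2) + 3) - 45)*(-45) = ((3 - 24*sqrt(2)) - 45)*(-45) = (-42 - 24*sqrt(2))*(-45) = 1890 + 1080*sqrt(2)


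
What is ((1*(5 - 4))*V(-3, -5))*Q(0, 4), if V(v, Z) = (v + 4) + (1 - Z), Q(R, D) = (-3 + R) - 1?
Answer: -28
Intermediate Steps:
Q(R, D) = -4 + R
V(v, Z) = 5 + v - Z (V(v, Z) = (4 + v) + (1 - Z) = 5 + v - Z)
((1*(5 - 4))*V(-3, -5))*Q(0, 4) = ((1*(5 - 4))*(5 - 3 - 1*(-5)))*(-4 + 0) = ((1*1)*(5 - 3 + 5))*(-4) = (1*7)*(-4) = 7*(-4) = -28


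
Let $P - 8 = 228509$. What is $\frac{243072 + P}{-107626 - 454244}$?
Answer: $- \frac{471589}{561870} \approx -0.83932$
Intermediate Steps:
$P = 228517$ ($P = 8 + 228509 = 228517$)
$\frac{243072 + P}{-107626 - 454244} = \frac{243072 + 228517}{-107626 - 454244} = \frac{471589}{-561870} = 471589 \left(- \frac{1}{561870}\right) = - \frac{471589}{561870}$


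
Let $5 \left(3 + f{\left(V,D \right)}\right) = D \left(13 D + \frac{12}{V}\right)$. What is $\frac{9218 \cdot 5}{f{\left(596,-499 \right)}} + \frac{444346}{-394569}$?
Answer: $- \frac{5736134834728}{5437287138447} \approx -1.055$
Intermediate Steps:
$f{\left(V,D \right)} = -3 + \frac{D \left(\frac{12}{V} + 13 D\right)}{5}$ ($f{\left(V,D \right)} = -3 + \frac{D \left(13 D + \frac{12}{V}\right)}{5} = -3 + \frac{D \left(\frac{12}{V} + 13 D\right)}{5}$)
$\frac{9218 \cdot 5}{f{\left(596,-499 \right)}} + \frac{444346}{-394569} = \frac{9218 \cdot 5}{\frac{1}{5} \cdot \frac{1}{596} \left(12 \left(-499\right) + 596 \left(-15 + 13 \left(-499\right)^{2}\right)\right)} + \frac{444346}{-394569} = \frac{46090}{\frac{1}{5} \cdot \frac{1}{596} \left(-5988 + 596 \left(-15 + 13 \cdot 249001\right)\right)} + 444346 \left(- \frac{1}{394569}\right) = \frac{46090}{\frac{1}{5} \cdot \frac{1}{596} \left(-5988 + 596 \left(-15 + 3237013\right)\right)} - \frac{63478}{56367} = \frac{46090}{\frac{1}{5} \cdot \frac{1}{596} \left(-5988 + 596 \cdot 3236998\right)} - \frac{63478}{56367} = \frac{46090}{\frac{1}{5} \cdot \frac{1}{596} \left(-5988 + 1929250808\right)} - \frac{63478}{56367} = \frac{46090}{\frac{1}{5} \cdot \frac{1}{596} \cdot 1929244820} - \frac{63478}{56367} = \frac{46090}{\frac{96462241}{149}} - \frac{63478}{56367} = 46090 \cdot \frac{149}{96462241} - \frac{63478}{56367} = \frac{6867410}{96462241} - \frac{63478}{56367} = - \frac{5736134834728}{5437287138447}$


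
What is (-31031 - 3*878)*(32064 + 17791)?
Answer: -1678368575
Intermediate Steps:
(-31031 - 3*878)*(32064 + 17791) = (-31031 - 2634)*49855 = -33665*49855 = -1678368575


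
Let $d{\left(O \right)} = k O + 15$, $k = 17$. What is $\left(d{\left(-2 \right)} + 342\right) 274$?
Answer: $88502$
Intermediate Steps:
$d{\left(O \right)} = 15 + 17 O$ ($d{\left(O \right)} = 17 O + 15 = 15 + 17 O$)
$\left(d{\left(-2 \right)} + 342\right) 274 = \left(\left(15 + 17 \left(-2\right)\right) + 342\right) 274 = \left(\left(15 - 34\right) + 342\right) 274 = \left(-19 + 342\right) 274 = 323 \cdot 274 = 88502$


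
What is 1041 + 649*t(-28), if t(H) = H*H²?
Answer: -14245807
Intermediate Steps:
t(H) = H³
1041 + 649*t(-28) = 1041 + 649*(-28)³ = 1041 + 649*(-21952) = 1041 - 14246848 = -14245807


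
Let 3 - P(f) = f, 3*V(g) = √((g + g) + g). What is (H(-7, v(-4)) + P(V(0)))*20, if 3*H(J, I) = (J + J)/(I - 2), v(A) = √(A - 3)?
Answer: 2540/33 + 280*I*√7/33 ≈ 76.97 + 22.449*I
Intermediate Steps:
v(A) = √(-3 + A)
V(g) = √3*√g/3 (V(g) = √((g + g) + g)/3 = √(2*g + g)/3 = √(3*g)/3 = (√3*√g)/3 = √3*√g/3)
H(J, I) = 2*J/(3*(-2 + I)) (H(J, I) = ((J + J)/(I - 2))/3 = ((2*J)/(-2 + I))/3 = (2*J/(-2 + I))/3 = 2*J/(3*(-2 + I)))
P(f) = 3 - f
(H(-7, v(-4)) + P(V(0)))*20 = ((⅔)*(-7)/(-2 + √(-3 - 4)) + (3 - √3*√0/3))*20 = ((⅔)*(-7)/(-2 + √(-7)) + (3 - √3*0/3))*20 = ((⅔)*(-7)/(-2 + I*√7) + (3 - 1*0))*20 = (-14/(3*(-2 + I*√7)) + (3 + 0))*20 = (-14/(3*(-2 + I*√7)) + 3)*20 = (3 - 14/(3*(-2 + I*√7)))*20 = 60 - 280/(3*(-2 + I*√7))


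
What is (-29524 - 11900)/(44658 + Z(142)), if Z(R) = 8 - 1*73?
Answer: -41424/44593 ≈ -0.92894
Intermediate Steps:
Z(R) = -65 (Z(R) = 8 - 73 = -65)
(-29524 - 11900)/(44658 + Z(142)) = (-29524 - 11900)/(44658 - 65) = -41424/44593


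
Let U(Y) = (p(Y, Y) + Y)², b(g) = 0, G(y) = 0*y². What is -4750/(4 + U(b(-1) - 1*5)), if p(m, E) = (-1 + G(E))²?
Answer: -475/2 ≈ -237.50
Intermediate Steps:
G(y) = 0
p(m, E) = 1 (p(m, E) = (-1 + 0)² = (-1)² = 1)
U(Y) = (1 + Y)²
-4750/(4 + U(b(-1) - 1*5)) = -4750/(4 + (1 + (0 - 1*5))²) = -4750/(4 + (1 + (0 - 5))²) = -4750/(4 + (1 - 5)²) = -4750/(4 + (-4)²) = -4750/(4 + 16) = -4750/20 = -4750*1/20 = -475/2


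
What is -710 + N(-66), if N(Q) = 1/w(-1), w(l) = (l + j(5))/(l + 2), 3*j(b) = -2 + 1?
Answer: -2843/4 ≈ -710.75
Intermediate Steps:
j(b) = -⅓ (j(b) = (-2 + 1)/3 = (⅓)*(-1) = -⅓)
w(l) = (-⅓ + l)/(2 + l) (w(l) = (l - ⅓)/(l + 2) = (-⅓ + l)/(2 + l))
N(Q) = -¾ (N(Q) = 1/((-⅓ - 1)/(2 - 1)) = 1/(-4/3/1) = 1/(1*(-4/3)) = 1/(-4/3) = -¾)
-710 + N(-66) = -710 - ¾ = -2843/4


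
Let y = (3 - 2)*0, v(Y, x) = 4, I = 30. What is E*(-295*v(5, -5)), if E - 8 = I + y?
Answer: -44840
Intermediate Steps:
y = 0 (y = 1*0 = 0)
E = 38 (E = 8 + (30 + 0) = 8 + 30 = 38)
E*(-295*v(5, -5)) = 38*(-295*4) = 38*(-1180) = -44840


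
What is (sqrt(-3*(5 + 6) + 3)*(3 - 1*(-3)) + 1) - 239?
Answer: -238 + 6*I*sqrt(30) ≈ -238.0 + 32.863*I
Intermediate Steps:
(sqrt(-3*(5 + 6) + 3)*(3 - 1*(-3)) + 1) - 239 = (sqrt(-3*11 + 3)*(3 + 3) + 1) - 239 = (sqrt(-33 + 3)*6 + 1) - 239 = (sqrt(-30)*6 + 1) - 239 = ((I*sqrt(30))*6 + 1) - 239 = (6*I*sqrt(30) + 1) - 239 = (1 + 6*I*sqrt(30)) - 239 = -238 + 6*I*sqrt(30)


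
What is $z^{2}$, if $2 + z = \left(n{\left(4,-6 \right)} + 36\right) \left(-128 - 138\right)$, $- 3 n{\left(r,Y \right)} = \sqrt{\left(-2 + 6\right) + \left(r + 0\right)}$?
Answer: $\frac{826208804}{9} - \frac{10190992 \sqrt{2}}{3} \approx 8.6997 \cdot 10^{7}$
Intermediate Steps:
$n{\left(r,Y \right)} = - \frac{\sqrt{4 + r}}{3}$ ($n{\left(r,Y \right)} = - \frac{\sqrt{\left(-2 + 6\right) + \left(r + 0\right)}}{3} = - \frac{\sqrt{4 + r}}{3}$)
$z = -9578 + \frac{532 \sqrt{2}}{3}$ ($z = -2 + \left(- \frac{\sqrt{4 + 4}}{3} + 36\right) \left(-128 - 138\right) = -2 + \left(- \frac{\sqrt{8}}{3} + 36\right) \left(-266\right) = -2 + \left(- \frac{2 \sqrt{2}}{3} + 36\right) \left(-266\right) = -2 + \left(36 - \frac{2 \sqrt{2}}{3}\right) \left(-266\right) = -2 - \left(9576 - \frac{532 \sqrt{2}}{3}\right) = -9578 + \frac{532 \sqrt{2}}{3} \approx -9327.2$)
$z^{2} = \left(-9578 + \frac{532 \sqrt{2}}{3}\right)^{2}$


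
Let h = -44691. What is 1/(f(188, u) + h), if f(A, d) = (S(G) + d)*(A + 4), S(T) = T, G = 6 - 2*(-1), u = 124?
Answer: -1/19347 ≈ -5.1688e-5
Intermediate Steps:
G = 8 (G = 6 + 2 = 8)
f(A, d) = (4 + A)*(8 + d) (f(A, d) = (8 + d)*(A + 4) = (8 + d)*(4 + A) = (4 + A)*(8 + d))
1/(f(188, u) + h) = 1/((32 + 4*124 + 8*188 + 188*124) - 44691) = 1/((32 + 496 + 1504 + 23312) - 44691) = 1/(25344 - 44691) = 1/(-19347) = -1/19347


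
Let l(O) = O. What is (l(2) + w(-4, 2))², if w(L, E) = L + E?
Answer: 0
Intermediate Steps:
w(L, E) = E + L
(l(2) + w(-4, 2))² = (2 + (2 - 4))² = (2 - 2)² = 0² = 0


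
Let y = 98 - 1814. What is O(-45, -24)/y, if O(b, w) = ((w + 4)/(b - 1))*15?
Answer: -25/6578 ≈ -0.0038005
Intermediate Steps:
O(b, w) = 15*(4 + w)/(-1 + b) (O(b, w) = ((4 + w)/(-1 + b))*15 = 15*(4 + w)/(-1 + b))
y = -1716
O(-45, -24)/y = (15*(4 - 24)/(-1 - 45))/(-1716) = (15*(-20)/(-46))*(-1/1716) = (15*(-1/46)*(-20))*(-1/1716) = (150/23)*(-1/1716) = -25/6578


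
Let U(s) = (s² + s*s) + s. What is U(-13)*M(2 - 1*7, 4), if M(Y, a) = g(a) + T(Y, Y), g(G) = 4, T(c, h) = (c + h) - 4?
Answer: -3250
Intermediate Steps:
T(c, h) = -4 + c + h
M(Y, a) = 2*Y (M(Y, a) = 4 + (-4 + Y + Y) = 4 + (-4 + 2*Y) = 2*Y)
U(s) = s + 2*s² (U(s) = (s² + s²) + s = 2*s² + s = s + 2*s²)
U(-13)*M(2 - 1*7, 4) = (-13*(1 + 2*(-13)))*(2*(2 - 1*7)) = (-13*(1 - 26))*(2*(2 - 7)) = (-13*(-25))*(2*(-5)) = 325*(-10) = -3250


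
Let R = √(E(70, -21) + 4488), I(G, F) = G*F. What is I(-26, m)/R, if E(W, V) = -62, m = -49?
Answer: 637*√4426/2213 ≈ 19.150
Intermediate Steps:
I(G, F) = F*G
R = √4426 (R = √(-62 + 4488) = √4426 ≈ 66.528)
I(-26, m)/R = (-49*(-26))/(√4426) = 1274*(√4426/4426) = 637*√4426/2213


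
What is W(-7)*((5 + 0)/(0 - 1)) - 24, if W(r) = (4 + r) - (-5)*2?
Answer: -59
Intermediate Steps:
W(r) = 14 + r (W(r) = (4 + r) - 1*(-10) = (4 + r) + 10 = 14 + r)
W(-7)*((5 + 0)/(0 - 1)) - 24 = (14 - 7)*((5 + 0)/(0 - 1)) - 24 = 7*(5/(-1)) - 24 = 7*(5*(-1)) - 24 = 7*(-5) - 24 = -35 - 24 = -59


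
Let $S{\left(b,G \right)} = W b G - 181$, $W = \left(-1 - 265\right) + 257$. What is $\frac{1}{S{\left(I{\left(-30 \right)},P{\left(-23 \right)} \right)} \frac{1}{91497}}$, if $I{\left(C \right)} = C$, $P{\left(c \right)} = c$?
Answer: $- \frac{13071}{913} \approx -14.317$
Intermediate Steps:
$W = -9$ ($W = -266 + 257 = -9$)
$S{\left(b,G \right)} = -181 - 9 G b$ ($S{\left(b,G \right)} = - 9 b G - 181 = - 9 G b - 181 = -181 - 9 G b$)
$\frac{1}{S{\left(I{\left(-30 \right)},P{\left(-23 \right)} \right)} \frac{1}{91497}} = \frac{1}{\left(-181 - \left(-207\right) \left(-30\right)\right) \frac{1}{91497}} = \frac{\frac{1}{\frac{1}{91497}}}{-181 - 6210} = \frac{1}{-6391} \cdot 91497 = \left(- \frac{1}{6391}\right) 91497 = - \frac{13071}{913}$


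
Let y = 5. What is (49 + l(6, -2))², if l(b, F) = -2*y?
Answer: 1521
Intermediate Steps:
l(b, F) = -10 (l(b, F) = -2*5 = -10)
(49 + l(6, -2))² = (49 - 10)² = 39² = 1521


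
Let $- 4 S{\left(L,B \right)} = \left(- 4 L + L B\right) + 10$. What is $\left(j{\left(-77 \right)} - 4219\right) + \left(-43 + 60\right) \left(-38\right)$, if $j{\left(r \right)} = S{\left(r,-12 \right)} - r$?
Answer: $- \frac{10197}{2} \approx -5098.5$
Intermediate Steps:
$S{\left(L,B \right)} = - \frac{5}{2} + L - \frac{B L}{4}$ ($S{\left(L,B \right)} = - \frac{\left(- 4 L + L B\right) + 10}{4} = - \frac{\left(- 4 L + B L\right) + 10}{4} = - \frac{10 - 4 L + B L}{4} = - \frac{5}{2} + L - \frac{B L}{4}$)
$j{\left(r \right)} = - \frac{5}{2} + 3 r$ ($j{\left(r \right)} = \left(- \frac{5}{2} + r - - 3 r\right) - r = \left(- \frac{5}{2} + r + 3 r\right) - r = \left(- \frac{5}{2} + 4 r\right) - r = - \frac{5}{2} + 3 r$)
$\left(j{\left(-77 \right)} - 4219\right) + \left(-43 + 60\right) \left(-38\right) = \left(\left(- \frac{5}{2} + 3 \left(-77\right)\right) - 4219\right) + \left(-43 + 60\right) \left(-38\right) = \left(\left(- \frac{5}{2} - 231\right) - 4219\right) + 17 \left(-38\right) = \left(- \frac{467}{2} - 4219\right) - 646 = - \frac{8905}{2} - 646 = - \frac{10197}{2}$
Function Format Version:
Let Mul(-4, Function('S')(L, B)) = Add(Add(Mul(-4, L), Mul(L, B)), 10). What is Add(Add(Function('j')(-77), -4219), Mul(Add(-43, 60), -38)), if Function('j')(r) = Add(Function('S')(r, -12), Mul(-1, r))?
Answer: Rational(-10197, 2) ≈ -5098.5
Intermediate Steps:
Function('S')(L, B) = Add(Rational(-5, 2), L, Mul(Rational(-1, 4), B, L)) (Function('S')(L, B) = Mul(Rational(-1, 4), Add(Add(Mul(-4, L), Mul(L, B)), 10)) = Mul(Rational(-1, 4), Add(Add(Mul(-4, L), Mul(B, L)), 10)) = Mul(Rational(-1, 4), Add(10, Mul(-4, L), Mul(B, L))) = Add(Rational(-5, 2), L, Mul(Rational(-1, 4), B, L)))
Function('j')(r) = Add(Rational(-5, 2), Mul(3, r)) (Function('j')(r) = Add(Add(Rational(-5, 2), r, Mul(Rational(-1, 4), -12, r)), Mul(-1, r)) = Add(Add(Rational(-5, 2), r, Mul(3, r)), Mul(-1, r)) = Add(Add(Rational(-5, 2), Mul(4, r)), Mul(-1, r)) = Add(Rational(-5, 2), Mul(3, r)))
Add(Add(Function('j')(-77), -4219), Mul(Add(-43, 60), -38)) = Add(Add(Add(Rational(-5, 2), Mul(3, -77)), -4219), Mul(Add(-43, 60), -38)) = Add(Add(Add(Rational(-5, 2), -231), -4219), Mul(17, -38)) = Add(Add(Rational(-467, 2), -4219), -646) = Add(Rational(-8905, 2), -646) = Rational(-10197, 2)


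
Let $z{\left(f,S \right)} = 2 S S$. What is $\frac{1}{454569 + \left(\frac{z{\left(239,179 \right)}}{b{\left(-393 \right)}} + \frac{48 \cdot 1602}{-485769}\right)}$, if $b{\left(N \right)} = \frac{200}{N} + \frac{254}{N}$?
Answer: $\frac{36756521}{14669416462686} \approx 2.5057 \cdot 10^{-6}$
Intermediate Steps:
$z{\left(f,S \right)} = 2 S^{2}$
$b{\left(N \right)} = \frac{454}{N}$
$\frac{1}{454569 + \left(\frac{z{\left(239,179 \right)}}{b{\left(-393 \right)}} + \frac{48 \cdot 1602}{-485769}\right)} = \frac{1}{454569 + \left(\frac{2 \cdot 179^{2}}{454 \frac{1}{-393}} + \frac{48 \cdot 1602}{-485769}\right)} = \frac{1}{454569 + \left(\frac{2 \cdot 32041}{454 \left(- \frac{1}{393}\right)} + 76896 \left(- \frac{1}{485769}\right)\right)} = \frac{1}{454569 + \left(\frac{64082}{- \frac{454}{393}} - \frac{25632}{161923}\right)} = \frac{1}{454569 + \left(64082 \left(- \frac{393}{454}\right) - \frac{25632}{161923}\right)} = \frac{1}{454569 - \frac{2038958531763}{36756521}} = \frac{1}{\frac{14669416462686}{36756521}} = \frac{36756521}{14669416462686}$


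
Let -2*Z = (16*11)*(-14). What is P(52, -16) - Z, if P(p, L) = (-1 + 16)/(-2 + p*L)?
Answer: -342501/278 ≈ -1232.0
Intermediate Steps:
P(p, L) = 15/(-2 + L*p)
Z = 1232 (Z = -16*11*(-14)/2 = -88*(-14) = -½*(-2464) = 1232)
P(52, -16) - Z = 15/(-2 - 16*52) - 1*1232 = 15/(-2 - 832) - 1232 = 15/(-834) - 1232 = 15*(-1/834) - 1232 = -5/278 - 1232 = -342501/278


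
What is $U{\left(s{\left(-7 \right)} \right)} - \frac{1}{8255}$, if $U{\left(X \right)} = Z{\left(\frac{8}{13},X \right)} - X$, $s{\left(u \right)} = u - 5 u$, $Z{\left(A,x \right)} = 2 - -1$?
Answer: $- \frac{206376}{8255} \approx -25.0$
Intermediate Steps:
$Z{\left(A,x \right)} = 3$ ($Z{\left(A,x \right)} = 2 + 1 = 3$)
$s{\left(u \right)} = - 4 u$
$U{\left(X \right)} = 3 - X$
$U{\left(s{\left(-7 \right)} \right)} - \frac{1}{8255} = \left(3 - \left(-4\right) \left(-7\right)\right) - \frac{1}{8255} = \left(3 - 28\right) - \frac{1}{8255} = -25 - \frac{1}{8255} = - \frac{206376}{8255}$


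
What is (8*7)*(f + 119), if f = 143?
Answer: 14672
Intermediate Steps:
(8*7)*(f + 119) = (8*7)*(143 + 119) = 56*262 = 14672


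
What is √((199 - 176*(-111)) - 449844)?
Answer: I*√430109 ≈ 655.83*I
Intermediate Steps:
√((199 - 176*(-111)) - 449844) = √((199 + 19536) - 449844) = √(19735 - 449844) = √(-430109) = I*√430109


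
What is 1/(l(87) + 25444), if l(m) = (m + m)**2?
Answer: 1/55720 ≈ 1.7947e-5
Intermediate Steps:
l(m) = 4*m**2 (l(m) = (2*m)**2 = 4*m**2)
1/(l(87) + 25444) = 1/(4*87**2 + 25444) = 1/(4*7569 + 25444) = 1/(30276 + 25444) = 1/55720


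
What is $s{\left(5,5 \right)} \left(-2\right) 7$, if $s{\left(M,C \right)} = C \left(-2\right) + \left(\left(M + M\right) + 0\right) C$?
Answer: $-560$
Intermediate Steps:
$s{\left(M,C \right)} = - 2 C + 2 C M$ ($s{\left(M,C \right)} = - 2 C + \left(2 M + 0\right) C = - 2 C + 2 M C = - 2 C + 2 C M$)
$s{\left(5,5 \right)} \left(-2\right) 7 = 2 \cdot 5 \left(-1 + 5\right) \left(-2\right) 7 = 2 \cdot 5 \cdot 4 \left(-2\right) 7 = 40 \left(-2\right) 7 = \left(-80\right) 7 = -560$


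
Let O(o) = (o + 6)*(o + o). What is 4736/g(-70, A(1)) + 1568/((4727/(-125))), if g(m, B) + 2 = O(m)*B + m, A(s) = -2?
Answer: -443602384/10631023 ≈ -41.727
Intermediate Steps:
O(o) = 2*o*(6 + o) (O(o) = (6 + o)*(2*o) = 2*o*(6 + o))
g(m, B) = -2 + m + 2*B*m*(6 + m) (g(m, B) = -2 + ((2*m*(6 + m))*B + m) = -2 + (2*B*m*(6 + m) + m) = -2 + (m + 2*B*m*(6 + m)) = -2 + m + 2*B*m*(6 + m))
4736/g(-70, A(1)) + 1568/((4727/(-125))) = 4736/(-2 - 70 + 2*(-2)*(-70)*(6 - 70)) + 1568/((4727/(-125))) = 4736/(-2 - 70 + 2*(-2)*(-70)*(-64)) + 1568/((4727*(-1/125))) = 4736/(-2 - 70 - 17920) + 1568/(-4727/125) = 4736/(-17992) + 1568*(-125/4727) = 4736*(-1/17992) - 196000/4727 = -592/2249 - 196000/4727 = -443602384/10631023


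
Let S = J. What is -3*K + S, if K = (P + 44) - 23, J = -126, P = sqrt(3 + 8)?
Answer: -189 - 3*sqrt(11) ≈ -198.95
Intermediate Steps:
P = sqrt(11) ≈ 3.3166
S = -126
K = 21 + sqrt(11) (K = (sqrt(11) + 44) - 23 = (44 + sqrt(11)) - 23 = 21 + sqrt(11) ≈ 24.317)
-3*K + S = -3*(21 + sqrt(11)) - 126 = (-63 - 3*sqrt(11)) - 126 = -189 - 3*sqrt(11)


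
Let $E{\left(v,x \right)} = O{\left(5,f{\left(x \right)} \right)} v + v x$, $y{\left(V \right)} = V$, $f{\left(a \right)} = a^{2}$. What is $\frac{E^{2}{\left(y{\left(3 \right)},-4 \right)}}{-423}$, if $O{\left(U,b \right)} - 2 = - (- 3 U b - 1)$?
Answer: $- \frac{57121}{47} \approx -1215.3$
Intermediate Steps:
$O{\left(U,b \right)} = 3 + 3 U b$ ($O{\left(U,b \right)} = 2 - \left(- 3 U b - 1\right) = 2 - \left(-1 - 3 U b\right) = 2 + \left(1 + 3 U b\right) = 3 + 3 U b$)
$E{\left(v,x \right)} = v x + v \left(3 + 15 x^{2}\right)$ ($E{\left(v,x \right)} = \left(3 + 3 \cdot 5 x^{2}\right) v + v x = \left(3 + 15 x^{2}\right) v + v x = v \left(3 + 15 x^{2}\right) + v x = v x + v \left(3 + 15 x^{2}\right)$)
$\frac{E^{2}{\left(y{\left(3 \right)},-4 \right)}}{-423} = \frac{\left(3 \left(3 - 4 + 15 \left(-4\right)^{2}\right)\right)^{2}}{-423} = \left(3 \left(3 - 4 + 15 \cdot 16\right)\right)^{2} \left(- \frac{1}{423}\right) = \left(3 \left(3 - 4 + 240\right)\right)^{2} \left(- \frac{1}{423}\right) = \left(3 \cdot 239\right)^{2} \left(- \frac{1}{423}\right) = 717^{2} \left(- \frac{1}{423}\right) = 514089 \left(- \frac{1}{423}\right) = - \frac{57121}{47}$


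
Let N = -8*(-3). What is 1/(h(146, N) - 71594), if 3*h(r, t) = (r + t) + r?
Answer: -3/214466 ≈ -1.3988e-5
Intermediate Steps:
N = 24
h(r, t) = t/3 + 2*r/3 (h(r, t) = ((r + t) + r)/3 = (t + 2*r)/3 = t/3 + 2*r/3)
1/(h(146, N) - 71594) = 1/(((⅓)*24 + (⅔)*146) - 71594) = 1/((8 + 292/3) - 71594) = 1/(316/3 - 71594) = 1/(-214466/3) = -3/214466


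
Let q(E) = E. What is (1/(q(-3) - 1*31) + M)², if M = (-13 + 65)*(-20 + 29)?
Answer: 253159921/1156 ≈ 2.1900e+5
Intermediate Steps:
M = 468 (M = 52*9 = 468)
(1/(q(-3) - 1*31) + M)² = (1/(-3 - 1*31) + 468)² = (1/(-3 - 31) + 468)² = (1/(-34) + 468)² = (-1/34 + 468)² = (15911/34)² = 253159921/1156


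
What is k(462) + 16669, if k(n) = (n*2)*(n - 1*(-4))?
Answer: 447253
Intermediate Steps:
k(n) = 2*n*(4 + n) (k(n) = (2*n)*(n + 4) = (2*n)*(4 + n) = 2*n*(4 + n))
k(462) + 16669 = 2*462*(4 + 462) + 16669 = 2*462*466 + 16669 = 430584 + 16669 = 447253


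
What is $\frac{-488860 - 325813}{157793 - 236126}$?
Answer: $\frac{814673}{78333} \approx 10.4$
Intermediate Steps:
$\frac{-488860 - 325813}{157793 - 236126} = - \frac{814673}{-78333} = \left(-814673\right) \left(- \frac{1}{78333}\right) = \frac{814673}{78333}$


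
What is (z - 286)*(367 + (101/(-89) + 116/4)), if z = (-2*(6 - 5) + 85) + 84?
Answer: -4182017/89 ≈ -46989.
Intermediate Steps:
z = 167 (z = (-2*1 + 85) + 84 = (-2 + 85) + 84 = 83 + 84 = 167)
(z - 286)*(367 + (101/(-89) + 116/4)) = (167 - 286)*(367 + (101/(-89) + 116/4)) = -119*(367 + (101*(-1/89) + 116*(¼))) = -119*(367 + (-101/89 + 29)) = -119*(367 + 2480/89) = -119*35143/89 = -4182017/89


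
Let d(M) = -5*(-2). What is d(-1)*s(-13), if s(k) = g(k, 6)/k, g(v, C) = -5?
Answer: 50/13 ≈ 3.8462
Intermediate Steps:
d(M) = 10
s(k) = -5/k
d(-1)*s(-13) = 10*(-5/(-13)) = 10*(-5*(-1/13)) = 10*(5/13) = 50/13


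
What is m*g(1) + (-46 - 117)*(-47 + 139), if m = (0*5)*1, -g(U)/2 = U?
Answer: -14996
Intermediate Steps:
g(U) = -2*U
m = 0 (m = 0*1 = 0)
m*g(1) + (-46 - 117)*(-47 + 139) = 0*(-2*1) + (-46 - 117)*(-47 + 139) = 0*(-2) - 163*92 = 0 - 14996 = -14996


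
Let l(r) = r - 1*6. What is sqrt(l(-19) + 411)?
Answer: sqrt(386) ≈ 19.647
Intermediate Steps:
l(r) = -6 + r (l(r) = r - 6 = -6 + r)
sqrt(l(-19) + 411) = sqrt((-6 - 19) + 411) = sqrt(-25 + 411) = sqrt(386)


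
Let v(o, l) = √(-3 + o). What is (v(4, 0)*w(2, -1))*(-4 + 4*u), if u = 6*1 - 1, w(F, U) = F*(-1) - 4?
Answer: -96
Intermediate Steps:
w(F, U) = -4 - F (w(F, U) = -F - 4 = -4 - F)
u = 5 (u = 6 - 1 = 5)
(v(4, 0)*w(2, -1))*(-4 + 4*u) = (√(-3 + 4)*(-4 - 1*2))*(-4 + 4*5) = (√1*(-4 - 2))*(-4 + 20) = (1*(-6))*16 = -6*16 = -96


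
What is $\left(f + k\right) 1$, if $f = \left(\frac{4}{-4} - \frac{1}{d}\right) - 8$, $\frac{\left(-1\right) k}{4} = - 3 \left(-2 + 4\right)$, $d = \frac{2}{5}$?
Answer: $\frac{25}{2} \approx 12.5$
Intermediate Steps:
$d = \frac{2}{5}$ ($d = 2 \cdot \frac{1}{5} = \frac{2}{5} \approx 0.4$)
$k = 24$ ($k = - 4 \left(- 3 \left(-2 + 4\right)\right) = - 4 \left(\left(-3\right) 2\right) = \left(-4\right) \left(-6\right) = 24$)
$f = - \frac{23}{2}$ ($f = \left(\frac{4}{-4} - \frac{1}{\frac{2}{5}}\right) - 8 = \left(4 \left(- \frac{1}{4}\right) - \frac{5}{2}\right) - 8 = \left(-1 - \frac{5}{2}\right) - 8 = - \frac{7}{2} - 8 = - \frac{23}{2} \approx -11.5$)
$\left(f + k\right) 1 = \left(- \frac{23}{2} + 24\right) 1 = \frac{25}{2} \cdot 1 = \frac{25}{2}$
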